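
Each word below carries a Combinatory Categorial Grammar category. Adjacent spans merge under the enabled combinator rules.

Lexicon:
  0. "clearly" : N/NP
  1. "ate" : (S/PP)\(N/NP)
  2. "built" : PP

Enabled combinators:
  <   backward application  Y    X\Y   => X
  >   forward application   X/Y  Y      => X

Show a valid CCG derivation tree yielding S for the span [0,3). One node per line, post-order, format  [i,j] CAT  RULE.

[0,1] N/NP  lex  "clearly"
[1,2] (S/PP)\(N/NP)  lex  "ate"
[0,2] S/PP  <  k=1
[2,3] PP  lex  "built"
[0,3] S  >  k=2

[0,3] S   >
  [0,2] S/PP   <
    [0,1] "clearly" : N/NP
    [1,2] "ate" : (S/PP)\(N/NP)
  [2,3] "built" : PP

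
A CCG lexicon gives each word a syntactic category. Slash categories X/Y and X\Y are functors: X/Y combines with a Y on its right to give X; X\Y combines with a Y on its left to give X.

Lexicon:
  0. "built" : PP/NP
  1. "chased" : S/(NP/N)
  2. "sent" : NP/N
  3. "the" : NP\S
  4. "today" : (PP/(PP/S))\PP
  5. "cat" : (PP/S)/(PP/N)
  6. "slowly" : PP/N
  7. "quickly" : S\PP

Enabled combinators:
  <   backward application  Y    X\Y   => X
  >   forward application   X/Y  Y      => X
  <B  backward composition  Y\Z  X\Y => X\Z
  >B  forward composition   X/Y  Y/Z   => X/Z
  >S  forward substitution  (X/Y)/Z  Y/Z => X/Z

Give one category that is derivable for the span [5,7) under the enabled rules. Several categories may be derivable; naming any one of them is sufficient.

PP/S

[0,8] S   <
  [0,7] PP   >
    [0,5] PP/(PP/S)   <
      [0,4] PP   >
        [0,1] "built" : PP/NP
        [1,4] NP   <
          [1,3] S   >
            [1,2] "chased" : S/(NP/N)
            [2,3] "sent" : NP/N
          [3,4] "the" : NP\S
      [4,5] "today" : (PP/(PP/S))\PP
    [5,7] PP/S   >
      [5,6] "cat" : (PP/S)/(PP/N)
      [6,7] "slowly" : PP/N
  [7,8] "quickly" : S\PP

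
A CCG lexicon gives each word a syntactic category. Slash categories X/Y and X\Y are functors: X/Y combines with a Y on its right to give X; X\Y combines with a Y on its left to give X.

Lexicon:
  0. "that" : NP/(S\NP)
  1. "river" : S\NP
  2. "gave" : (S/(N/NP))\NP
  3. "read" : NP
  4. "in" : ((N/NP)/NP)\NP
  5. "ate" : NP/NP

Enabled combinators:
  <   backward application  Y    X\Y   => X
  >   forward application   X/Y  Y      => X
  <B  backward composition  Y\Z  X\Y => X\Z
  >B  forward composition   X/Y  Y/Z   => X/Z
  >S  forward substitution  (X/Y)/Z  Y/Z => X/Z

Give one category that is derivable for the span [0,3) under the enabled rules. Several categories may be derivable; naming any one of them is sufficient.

[0,6] S   >
  [0,3] S/(N/NP)   <
    [0,2] NP   >
      [0,1] "that" : NP/(S\NP)
      [1,2] "river" : S\NP
    [2,3] "gave" : (S/(N/NP))\NP
  [3,6] N/NP   >S
    [3,5] (N/NP)/NP   <
      [3,4] "read" : NP
      [4,5] "in" : ((N/NP)/NP)\NP
    [5,6] "ate" : NP/NP

S/(N/NP)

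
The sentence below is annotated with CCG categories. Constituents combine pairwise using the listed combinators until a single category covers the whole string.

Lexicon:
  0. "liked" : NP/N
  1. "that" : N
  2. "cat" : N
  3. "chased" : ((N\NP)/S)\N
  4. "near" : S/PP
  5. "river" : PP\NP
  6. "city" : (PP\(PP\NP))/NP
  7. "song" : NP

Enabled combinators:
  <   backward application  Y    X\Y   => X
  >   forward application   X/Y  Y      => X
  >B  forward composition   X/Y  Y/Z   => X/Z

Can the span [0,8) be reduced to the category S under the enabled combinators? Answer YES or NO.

NP/N N N ((N\NP)/S)\N S/PP PP\NP (PP\(PP\NP))/NP NP
CKY chart[0,8] = {N}; S ∉ chart

NO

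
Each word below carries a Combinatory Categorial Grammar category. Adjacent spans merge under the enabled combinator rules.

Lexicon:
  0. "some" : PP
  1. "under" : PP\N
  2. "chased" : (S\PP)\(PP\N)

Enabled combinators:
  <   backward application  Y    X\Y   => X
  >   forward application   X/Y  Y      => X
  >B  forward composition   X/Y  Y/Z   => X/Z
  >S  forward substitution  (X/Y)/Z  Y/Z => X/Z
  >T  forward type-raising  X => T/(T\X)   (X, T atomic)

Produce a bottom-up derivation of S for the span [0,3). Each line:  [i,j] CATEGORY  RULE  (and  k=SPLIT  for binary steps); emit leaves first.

[0,1] PP  lex  "some"
[1,2] PP\N  lex  "under"
[2,3] (S\PP)\(PP\N)  lex  "chased"
[1,3] S\PP  <  k=2
[0,3] S  <  k=1

[0,3] S   <
  [0,1] "some" : PP
  [1,3] S\PP   <
    [1,2] "under" : PP\N
    [2,3] "chased" : (S\PP)\(PP\N)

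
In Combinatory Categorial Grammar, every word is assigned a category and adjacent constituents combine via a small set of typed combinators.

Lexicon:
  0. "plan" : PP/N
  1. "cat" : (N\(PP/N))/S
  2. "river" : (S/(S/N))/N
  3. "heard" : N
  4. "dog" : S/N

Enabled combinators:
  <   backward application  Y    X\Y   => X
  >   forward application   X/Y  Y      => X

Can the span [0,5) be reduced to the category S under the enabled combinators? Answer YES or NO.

NO

PP/N (N\(PP/N))/S (S/(S/N))/N N S/N
CKY chart[0,5] = {N}; S ∉ chart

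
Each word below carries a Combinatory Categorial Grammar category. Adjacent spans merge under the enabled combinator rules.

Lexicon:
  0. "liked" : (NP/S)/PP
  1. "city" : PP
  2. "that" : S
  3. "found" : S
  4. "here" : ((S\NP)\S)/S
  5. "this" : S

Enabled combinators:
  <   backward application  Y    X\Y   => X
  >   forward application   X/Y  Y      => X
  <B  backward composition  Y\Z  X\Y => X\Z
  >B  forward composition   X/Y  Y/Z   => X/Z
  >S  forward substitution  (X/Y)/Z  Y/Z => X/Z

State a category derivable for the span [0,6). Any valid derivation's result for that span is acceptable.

[0,6] S   <
  [0,3] NP   >
    [0,2] NP/S   >
      [0,1] "liked" : (NP/S)/PP
      [1,2] "city" : PP
    [2,3] "that" : S
  [3,6] S\NP   <
    [3,4] "found" : S
    [4,6] (S\NP)\S   >
      [4,5] "here" : ((S\NP)\S)/S
      [5,6] "this" : S

S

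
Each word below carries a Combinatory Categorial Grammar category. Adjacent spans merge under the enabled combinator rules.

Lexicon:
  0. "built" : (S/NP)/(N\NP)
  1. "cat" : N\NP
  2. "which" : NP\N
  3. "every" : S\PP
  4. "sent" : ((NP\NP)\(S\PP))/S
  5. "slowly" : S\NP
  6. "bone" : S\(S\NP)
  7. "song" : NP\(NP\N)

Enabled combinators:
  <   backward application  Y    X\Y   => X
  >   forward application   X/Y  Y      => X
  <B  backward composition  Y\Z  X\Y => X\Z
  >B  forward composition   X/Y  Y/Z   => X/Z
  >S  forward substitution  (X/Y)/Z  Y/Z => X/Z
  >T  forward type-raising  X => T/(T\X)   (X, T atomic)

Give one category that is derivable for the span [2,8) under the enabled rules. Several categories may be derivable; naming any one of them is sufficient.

NP

[0,8] S   >
  [0,2] S/NP   >
    [0,1] "built" : (S/NP)/(N\NP)
    [1,2] "cat" : N\NP
  [2,8] NP   <
    [2,7] NP\N   <B
      [2,3] "which" : NP\N
      [3,7] NP\NP   <
        [3,4] "every" : S\PP
        [4,7] (NP\NP)\(S\PP)   >
          [4,5] "sent" : ((NP\NP)\(S\PP))/S
          [5,7] S   <
            [5,6] "slowly" : S\NP
            [6,7] "bone" : S\(S\NP)
    [7,8] "song" : NP\(NP\N)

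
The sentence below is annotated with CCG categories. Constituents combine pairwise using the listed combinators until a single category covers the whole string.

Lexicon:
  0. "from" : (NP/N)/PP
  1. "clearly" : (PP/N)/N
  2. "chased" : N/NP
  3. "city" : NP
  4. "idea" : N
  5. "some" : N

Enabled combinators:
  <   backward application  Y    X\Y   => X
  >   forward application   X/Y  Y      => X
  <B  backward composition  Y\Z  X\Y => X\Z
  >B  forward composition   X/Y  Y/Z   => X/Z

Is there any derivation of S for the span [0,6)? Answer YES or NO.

NO

(NP/N)/PP (PP/N)/N N/NP NP N N
CKY chart[0,6] = {NP}; S ∉ chart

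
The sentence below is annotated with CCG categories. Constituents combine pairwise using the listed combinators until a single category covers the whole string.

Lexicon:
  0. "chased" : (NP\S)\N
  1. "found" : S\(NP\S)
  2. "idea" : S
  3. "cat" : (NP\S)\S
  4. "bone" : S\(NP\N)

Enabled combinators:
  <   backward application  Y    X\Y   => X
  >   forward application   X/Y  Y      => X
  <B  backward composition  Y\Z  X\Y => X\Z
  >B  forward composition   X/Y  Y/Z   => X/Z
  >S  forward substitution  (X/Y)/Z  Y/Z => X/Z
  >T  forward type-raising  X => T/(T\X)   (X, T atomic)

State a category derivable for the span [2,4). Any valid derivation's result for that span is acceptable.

NP\S

[0,5] S   <
  [0,4] NP\N   <B
    [0,2] S\N   <B
      [0,1] "chased" : (NP\S)\N
      [1,2] "found" : S\(NP\S)
    [2,4] NP\S   <
      [2,3] "idea" : S
      [3,4] "cat" : (NP\S)\S
  [4,5] "bone" : S\(NP\N)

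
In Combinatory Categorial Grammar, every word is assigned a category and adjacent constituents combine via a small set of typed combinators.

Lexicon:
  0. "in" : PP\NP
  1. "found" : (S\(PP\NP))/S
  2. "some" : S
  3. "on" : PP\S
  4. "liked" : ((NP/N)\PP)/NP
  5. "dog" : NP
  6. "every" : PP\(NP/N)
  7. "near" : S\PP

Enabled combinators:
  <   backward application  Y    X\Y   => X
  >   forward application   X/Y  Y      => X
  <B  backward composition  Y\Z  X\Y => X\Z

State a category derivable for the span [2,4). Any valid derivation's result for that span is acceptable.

[0,8] S   <
  [0,1] "in" : PP\NP
  [1,8] S\(PP\NP)   >
    [1,2] "found" : (S\(PP\NP))/S
    [2,8] S   <
      [2,7] PP   <
        [2,6] NP/N   <
          [2,4] PP   <
            [2,3] "some" : S
            [3,4] "on" : PP\S
          [4,6] (NP/N)\PP   >
            [4,5] "liked" : ((NP/N)\PP)/NP
            [5,6] "dog" : NP
        [6,7] "every" : PP\(NP/N)
      [7,8] "near" : S\PP

PP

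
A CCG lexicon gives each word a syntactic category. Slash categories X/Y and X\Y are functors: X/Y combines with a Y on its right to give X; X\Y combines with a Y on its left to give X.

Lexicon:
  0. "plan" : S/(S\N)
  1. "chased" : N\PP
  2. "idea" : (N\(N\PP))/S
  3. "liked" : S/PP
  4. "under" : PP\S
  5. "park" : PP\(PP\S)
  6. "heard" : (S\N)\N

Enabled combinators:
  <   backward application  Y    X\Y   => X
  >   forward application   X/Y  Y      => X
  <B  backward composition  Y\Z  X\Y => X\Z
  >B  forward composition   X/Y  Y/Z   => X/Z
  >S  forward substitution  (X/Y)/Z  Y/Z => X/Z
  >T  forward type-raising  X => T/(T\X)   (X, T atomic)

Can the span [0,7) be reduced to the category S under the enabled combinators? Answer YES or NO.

[0,7] S   >
  [0,1] "plan" : S/(S\N)
  [1,7] S\N   <
    [1,6] N   <
      [1,2] "chased" : N\PP
      [2,6] N\(N\PP)   >
        [2,3] "idea" : (N\(N\PP))/S
        [3,6] S   >
          [3,4] "liked" : S/PP
          [4,6] PP   <
            [4,5] "under" : PP\S
            [5,6] "park" : PP\(PP\S)
    [6,7] "heard" : (S\N)\N

YES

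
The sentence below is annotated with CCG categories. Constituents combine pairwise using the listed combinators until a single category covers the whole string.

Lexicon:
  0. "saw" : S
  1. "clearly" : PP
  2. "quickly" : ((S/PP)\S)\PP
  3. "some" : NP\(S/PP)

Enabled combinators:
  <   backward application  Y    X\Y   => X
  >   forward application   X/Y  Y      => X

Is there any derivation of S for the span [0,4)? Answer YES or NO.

S PP ((S/PP)\S)\PP NP\(S/PP)
CKY chart[0,4] = {NP}; S ∉ chart

NO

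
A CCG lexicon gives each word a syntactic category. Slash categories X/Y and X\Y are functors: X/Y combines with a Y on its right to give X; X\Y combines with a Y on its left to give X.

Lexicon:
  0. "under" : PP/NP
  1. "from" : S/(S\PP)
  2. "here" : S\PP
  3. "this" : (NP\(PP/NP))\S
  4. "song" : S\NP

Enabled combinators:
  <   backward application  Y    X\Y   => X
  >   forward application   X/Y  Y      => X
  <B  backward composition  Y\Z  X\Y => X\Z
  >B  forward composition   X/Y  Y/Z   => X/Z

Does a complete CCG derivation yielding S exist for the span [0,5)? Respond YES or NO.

[0,5] S   <
  [0,4] NP   <
    [0,1] "under" : PP/NP
    [1,4] NP\(PP/NP)   <
      [1,3] S   >
        [1,2] "from" : S/(S\PP)
        [2,3] "here" : S\PP
      [3,4] "this" : (NP\(PP/NP))\S
  [4,5] "song" : S\NP

YES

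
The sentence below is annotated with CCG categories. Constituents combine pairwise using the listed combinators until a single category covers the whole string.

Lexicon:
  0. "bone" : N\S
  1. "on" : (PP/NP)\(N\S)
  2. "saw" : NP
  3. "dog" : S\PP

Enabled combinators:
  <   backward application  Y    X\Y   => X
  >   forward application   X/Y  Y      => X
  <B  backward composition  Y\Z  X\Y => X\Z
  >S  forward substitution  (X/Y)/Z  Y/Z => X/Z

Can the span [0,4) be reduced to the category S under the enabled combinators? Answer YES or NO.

[0,4] S   <
  [0,3] PP   >
    [0,2] PP/NP   <
      [0,1] "bone" : N\S
      [1,2] "on" : (PP/NP)\(N\S)
    [2,3] "saw" : NP
  [3,4] "dog" : S\PP

YES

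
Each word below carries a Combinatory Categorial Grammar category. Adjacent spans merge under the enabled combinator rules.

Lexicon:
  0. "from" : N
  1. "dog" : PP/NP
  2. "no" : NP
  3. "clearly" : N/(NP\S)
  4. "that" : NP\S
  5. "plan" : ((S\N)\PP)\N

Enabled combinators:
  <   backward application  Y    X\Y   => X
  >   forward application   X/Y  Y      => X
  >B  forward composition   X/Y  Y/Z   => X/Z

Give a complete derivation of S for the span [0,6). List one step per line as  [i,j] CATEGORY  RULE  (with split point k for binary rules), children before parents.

[0,6] S   <
  [0,1] "from" : N
  [1,6] S\N   <
    [1,3] PP   >
      [1,2] "dog" : PP/NP
      [2,3] "no" : NP
    [3,6] (S\N)\PP   <
      [3,5] N   >
        [3,4] "clearly" : N/(NP\S)
        [4,5] "that" : NP\S
      [5,6] "plan" : ((S\N)\PP)\N

[0,1] N  lex  "from"
[1,2] PP/NP  lex  "dog"
[2,3] NP  lex  "no"
[1,3] PP  >  k=2
[3,4] N/(NP\S)  lex  "clearly"
[4,5] NP\S  lex  "that"
[3,5] N  >  k=4
[5,6] ((S\N)\PP)\N  lex  "plan"
[3,6] (S\N)\PP  <  k=5
[1,6] S\N  <  k=3
[0,6] S  <  k=1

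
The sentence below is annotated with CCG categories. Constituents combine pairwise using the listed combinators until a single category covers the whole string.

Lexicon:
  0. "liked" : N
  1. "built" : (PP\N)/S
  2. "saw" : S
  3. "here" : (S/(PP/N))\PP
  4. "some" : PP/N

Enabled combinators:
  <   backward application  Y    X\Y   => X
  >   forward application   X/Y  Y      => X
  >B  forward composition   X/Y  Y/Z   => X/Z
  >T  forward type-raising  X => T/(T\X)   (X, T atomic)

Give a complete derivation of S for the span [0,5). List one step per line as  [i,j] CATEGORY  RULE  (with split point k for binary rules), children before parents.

[0,5] S   >
  [0,4] S/(PP/N)   <
    [0,3] PP   >
      [0,1] PP/(PP\N)   >T
        [0,1] "liked" : N
      [1,3] PP\N   >
        [1,2] "built" : (PP\N)/S
        [2,3] "saw" : S
    [3,4] "here" : (S/(PP/N))\PP
  [4,5] "some" : PP/N

[0,1] N  lex  "liked"
[0,1] PP/(PP\N)  >T
[1,2] (PP\N)/S  lex  "built"
[2,3] S  lex  "saw"
[1,3] PP\N  >  k=2
[0,3] PP  >  k=1
[3,4] (S/(PP/N))\PP  lex  "here"
[0,4] S/(PP/N)  <  k=3
[4,5] PP/N  lex  "some"
[0,5] S  >  k=4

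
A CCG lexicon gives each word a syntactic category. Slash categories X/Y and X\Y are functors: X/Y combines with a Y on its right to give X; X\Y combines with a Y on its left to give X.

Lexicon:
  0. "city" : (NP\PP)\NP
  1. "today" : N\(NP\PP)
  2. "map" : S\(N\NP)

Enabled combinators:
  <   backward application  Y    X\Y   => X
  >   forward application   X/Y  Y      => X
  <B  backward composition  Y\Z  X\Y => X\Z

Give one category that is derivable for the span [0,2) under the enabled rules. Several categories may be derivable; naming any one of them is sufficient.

[0,3] S   <
  [0,2] N\NP   <B
    [0,1] "city" : (NP\PP)\NP
    [1,2] "today" : N\(NP\PP)
  [2,3] "map" : S\(N\NP)

N\NP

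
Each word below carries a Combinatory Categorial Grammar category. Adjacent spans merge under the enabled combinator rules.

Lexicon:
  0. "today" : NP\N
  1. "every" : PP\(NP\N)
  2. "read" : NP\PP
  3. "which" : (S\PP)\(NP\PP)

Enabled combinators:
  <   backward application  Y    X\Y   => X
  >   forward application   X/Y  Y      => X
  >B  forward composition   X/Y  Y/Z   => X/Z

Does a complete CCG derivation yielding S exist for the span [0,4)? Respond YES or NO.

YES

[0,4] S   <
  [0,2] PP   <
    [0,1] "today" : NP\N
    [1,2] "every" : PP\(NP\N)
  [2,4] S\PP   <
    [2,3] "read" : NP\PP
    [3,4] "which" : (S\PP)\(NP\PP)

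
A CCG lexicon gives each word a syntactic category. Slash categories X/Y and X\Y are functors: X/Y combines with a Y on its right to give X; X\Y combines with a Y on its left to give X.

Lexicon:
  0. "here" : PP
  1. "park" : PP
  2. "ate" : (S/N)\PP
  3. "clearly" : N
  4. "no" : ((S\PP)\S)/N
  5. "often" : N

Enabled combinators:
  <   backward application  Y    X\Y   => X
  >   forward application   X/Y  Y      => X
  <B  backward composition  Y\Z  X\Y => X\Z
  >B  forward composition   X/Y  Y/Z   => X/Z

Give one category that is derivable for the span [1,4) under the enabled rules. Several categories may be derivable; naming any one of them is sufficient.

S

[0,6] S   <
  [0,1] "here" : PP
  [1,6] S\PP   <
    [1,4] S   >
      [1,3] S/N   <
        [1,2] "park" : PP
        [2,3] "ate" : (S/N)\PP
      [3,4] "clearly" : N
    [4,6] (S\PP)\S   >
      [4,5] "no" : ((S\PP)\S)/N
      [5,6] "often" : N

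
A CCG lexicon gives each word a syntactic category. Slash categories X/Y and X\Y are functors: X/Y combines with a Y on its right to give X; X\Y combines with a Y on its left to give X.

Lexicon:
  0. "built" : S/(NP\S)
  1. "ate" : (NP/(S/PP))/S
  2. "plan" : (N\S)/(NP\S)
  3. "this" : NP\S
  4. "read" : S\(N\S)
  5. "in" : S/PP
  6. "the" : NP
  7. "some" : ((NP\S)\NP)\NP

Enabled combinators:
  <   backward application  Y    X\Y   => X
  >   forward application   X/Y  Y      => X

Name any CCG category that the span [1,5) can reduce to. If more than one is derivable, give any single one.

[0,8] S   >
  [0,1] "built" : S/(NP\S)
  [1,8] NP\S   <
    [1,6] NP   >
      [1,5] NP/(S/PP)   >
        [1,2] "ate" : (NP/(S/PP))/S
        [2,5] S   <
          [2,4] N\S   >
            [2,3] "plan" : (N\S)/(NP\S)
            [3,4] "this" : NP\S
          [4,5] "read" : S\(N\S)
      [5,6] "in" : S/PP
    [6,8] (NP\S)\NP   <
      [6,7] "the" : NP
      [7,8] "some" : ((NP\S)\NP)\NP

NP/(S/PP)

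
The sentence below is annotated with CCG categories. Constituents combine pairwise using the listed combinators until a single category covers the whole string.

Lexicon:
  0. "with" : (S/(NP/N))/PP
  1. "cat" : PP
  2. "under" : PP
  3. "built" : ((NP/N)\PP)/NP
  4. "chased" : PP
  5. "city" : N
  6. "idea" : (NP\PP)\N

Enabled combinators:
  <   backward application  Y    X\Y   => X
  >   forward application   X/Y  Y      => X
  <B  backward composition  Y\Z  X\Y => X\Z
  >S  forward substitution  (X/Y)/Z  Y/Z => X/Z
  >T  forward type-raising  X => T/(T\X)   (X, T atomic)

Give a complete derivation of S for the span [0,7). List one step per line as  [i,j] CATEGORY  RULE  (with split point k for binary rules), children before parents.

[0,7] S   >
  [0,2] S/(NP/N)   >
    [0,1] "with" : (S/(NP/N))/PP
    [1,2] "cat" : PP
  [2,7] NP/N   <
    [2,3] "under" : PP
    [3,7] (NP/N)\PP   >
      [3,4] "built" : ((NP/N)\PP)/NP
      [4,7] NP   >
        [4,5] NP/(NP\PP)   >T
          [4,5] "chased" : PP
        [5,7] NP\PP   <
          [5,6] "city" : N
          [6,7] "idea" : (NP\PP)\N

[0,1] (S/(NP/N))/PP  lex  "with"
[1,2] PP  lex  "cat"
[0,2] S/(NP/N)  >  k=1
[2,3] PP  lex  "under"
[3,4] ((NP/N)\PP)/NP  lex  "built"
[4,5] PP  lex  "chased"
[4,5] NP/(NP\PP)  >T
[5,6] N  lex  "city"
[6,7] (NP\PP)\N  lex  "idea"
[5,7] NP\PP  <  k=6
[4,7] NP  >  k=5
[3,7] (NP/N)\PP  >  k=4
[2,7] NP/N  <  k=3
[0,7] S  >  k=2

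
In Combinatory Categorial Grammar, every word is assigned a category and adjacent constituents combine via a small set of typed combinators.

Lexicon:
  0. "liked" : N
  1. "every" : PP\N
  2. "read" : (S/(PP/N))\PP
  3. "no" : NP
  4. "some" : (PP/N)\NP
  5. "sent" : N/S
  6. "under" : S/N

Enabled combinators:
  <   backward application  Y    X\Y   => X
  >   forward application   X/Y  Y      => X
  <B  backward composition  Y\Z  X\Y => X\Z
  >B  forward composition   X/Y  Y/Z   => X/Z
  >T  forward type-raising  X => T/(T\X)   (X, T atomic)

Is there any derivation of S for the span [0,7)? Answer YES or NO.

[0,7] S   >
  [0,3] S/(PP/N)   <
    [0,2] PP   >
      [0,1] PP/(PP\N)   >T
        [0,1] "liked" : N
      [1,2] "every" : PP\N
    [2,3] "read" : (S/(PP/N))\PP
  [3,7] PP/N   >B
    [3,5] PP/N   <
      [3,4] "no" : NP
      [4,5] "some" : (PP/N)\NP
    [5,7] N/N   >B
      [5,6] "sent" : N/S
      [6,7] "under" : S/N

YES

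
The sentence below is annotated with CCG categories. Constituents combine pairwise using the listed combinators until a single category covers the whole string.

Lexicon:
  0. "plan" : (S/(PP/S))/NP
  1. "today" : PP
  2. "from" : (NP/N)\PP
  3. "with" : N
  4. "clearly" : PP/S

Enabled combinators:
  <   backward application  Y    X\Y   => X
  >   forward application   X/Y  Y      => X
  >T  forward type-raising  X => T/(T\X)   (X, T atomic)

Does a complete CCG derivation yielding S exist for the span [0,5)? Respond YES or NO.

YES

[0,5] S   >
  [0,4] S/(PP/S)   >
    [0,1] "plan" : (S/(PP/S))/NP
    [1,4] NP   >
      [1,3] NP/N   <
        [1,2] "today" : PP
        [2,3] "from" : (NP/N)\PP
      [3,4] "with" : N
  [4,5] "clearly" : PP/S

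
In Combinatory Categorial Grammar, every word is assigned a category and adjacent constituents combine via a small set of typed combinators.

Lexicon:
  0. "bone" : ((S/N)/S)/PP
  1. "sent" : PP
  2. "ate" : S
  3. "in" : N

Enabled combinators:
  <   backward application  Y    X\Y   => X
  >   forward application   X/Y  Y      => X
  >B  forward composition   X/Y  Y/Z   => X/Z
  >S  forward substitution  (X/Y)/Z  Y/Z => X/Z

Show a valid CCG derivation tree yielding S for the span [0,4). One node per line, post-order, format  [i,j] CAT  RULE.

[0,4] S   >
  [0,3] S/N   >
    [0,2] (S/N)/S   >
      [0,1] "bone" : ((S/N)/S)/PP
      [1,2] "sent" : PP
    [2,3] "ate" : S
  [3,4] "in" : N

[0,1] ((S/N)/S)/PP  lex  "bone"
[1,2] PP  lex  "sent"
[0,2] (S/N)/S  >  k=1
[2,3] S  lex  "ate"
[0,3] S/N  >  k=2
[3,4] N  lex  "in"
[0,4] S  >  k=3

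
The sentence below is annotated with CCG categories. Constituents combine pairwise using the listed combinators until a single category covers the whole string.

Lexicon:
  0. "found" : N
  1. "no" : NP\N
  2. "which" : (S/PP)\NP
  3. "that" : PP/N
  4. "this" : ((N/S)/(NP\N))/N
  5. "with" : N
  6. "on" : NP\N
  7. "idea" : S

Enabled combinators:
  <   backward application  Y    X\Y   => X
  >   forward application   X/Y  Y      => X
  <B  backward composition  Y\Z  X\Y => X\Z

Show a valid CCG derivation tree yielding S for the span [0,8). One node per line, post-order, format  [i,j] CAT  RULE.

[0,8] S   >
  [0,3] S/PP   <
    [0,2] NP   <
      [0,1] "found" : N
      [1,2] "no" : NP\N
    [2,3] "which" : (S/PP)\NP
  [3,8] PP   >
    [3,4] "that" : PP/N
    [4,8] N   >
      [4,7] N/S   >
        [4,6] (N/S)/(NP\N)   >
          [4,5] "this" : ((N/S)/(NP\N))/N
          [5,6] "with" : N
        [6,7] "on" : NP\N
      [7,8] "idea" : S

[0,1] N  lex  "found"
[1,2] NP\N  lex  "no"
[0,2] NP  <  k=1
[2,3] (S/PP)\NP  lex  "which"
[0,3] S/PP  <  k=2
[3,4] PP/N  lex  "that"
[4,5] ((N/S)/(NP\N))/N  lex  "this"
[5,6] N  lex  "with"
[4,6] (N/S)/(NP\N)  >  k=5
[6,7] NP\N  lex  "on"
[4,7] N/S  >  k=6
[7,8] S  lex  "idea"
[4,8] N  >  k=7
[3,8] PP  >  k=4
[0,8] S  >  k=3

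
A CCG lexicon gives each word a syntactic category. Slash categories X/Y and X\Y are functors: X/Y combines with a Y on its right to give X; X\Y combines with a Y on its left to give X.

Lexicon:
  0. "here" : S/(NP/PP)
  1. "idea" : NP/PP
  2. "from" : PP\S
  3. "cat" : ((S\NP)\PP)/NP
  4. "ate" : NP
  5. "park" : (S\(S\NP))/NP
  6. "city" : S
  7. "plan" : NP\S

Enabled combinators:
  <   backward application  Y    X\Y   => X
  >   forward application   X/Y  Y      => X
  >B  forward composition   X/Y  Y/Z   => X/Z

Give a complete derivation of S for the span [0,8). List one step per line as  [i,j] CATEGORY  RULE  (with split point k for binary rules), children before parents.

[0,8] S   <
  [0,5] S\NP   <
    [0,3] PP   <
      [0,2] S   >
        [0,1] "here" : S/(NP/PP)
        [1,2] "idea" : NP/PP
      [2,3] "from" : PP\S
    [3,5] (S\NP)\PP   >
      [3,4] "cat" : ((S\NP)\PP)/NP
      [4,5] "ate" : NP
  [5,8] S\(S\NP)   >
    [5,6] "park" : (S\(S\NP))/NP
    [6,8] NP   <
      [6,7] "city" : S
      [7,8] "plan" : NP\S

[0,1] S/(NP/PP)  lex  "here"
[1,2] NP/PP  lex  "idea"
[0,2] S  >  k=1
[2,3] PP\S  lex  "from"
[0,3] PP  <  k=2
[3,4] ((S\NP)\PP)/NP  lex  "cat"
[4,5] NP  lex  "ate"
[3,5] (S\NP)\PP  >  k=4
[0,5] S\NP  <  k=3
[5,6] (S\(S\NP))/NP  lex  "park"
[6,7] S  lex  "city"
[7,8] NP\S  lex  "plan"
[6,8] NP  <  k=7
[5,8] S\(S\NP)  >  k=6
[0,8] S  <  k=5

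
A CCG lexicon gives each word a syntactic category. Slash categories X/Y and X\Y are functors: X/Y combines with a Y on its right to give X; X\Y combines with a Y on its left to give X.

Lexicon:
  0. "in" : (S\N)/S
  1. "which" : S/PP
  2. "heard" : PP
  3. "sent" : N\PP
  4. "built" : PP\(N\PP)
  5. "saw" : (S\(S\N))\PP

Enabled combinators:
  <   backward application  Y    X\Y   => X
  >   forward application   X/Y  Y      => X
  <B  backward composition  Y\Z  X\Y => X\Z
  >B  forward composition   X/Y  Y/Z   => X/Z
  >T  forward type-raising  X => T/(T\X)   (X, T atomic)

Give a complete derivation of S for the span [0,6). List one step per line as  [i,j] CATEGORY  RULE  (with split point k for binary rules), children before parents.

[0,1] (S\N)/S  lex  "in"
[1,2] S/PP  lex  "which"
[2,3] PP  lex  "heard"
[1,3] S  >  k=2
[0,3] S\N  >  k=1
[3,4] N\PP  lex  "sent"
[4,5] PP\(N\PP)  lex  "built"
[3,5] PP  <  k=4
[5,6] (S\(S\N))\PP  lex  "saw"
[3,6] S\(S\N)  <  k=5
[0,6] S  <  k=3

[0,6] S   <
  [0,3] S\N   >
    [0,1] "in" : (S\N)/S
    [1,3] S   >
      [1,2] "which" : S/PP
      [2,3] "heard" : PP
  [3,6] S\(S\N)   <
    [3,5] PP   <
      [3,4] "sent" : N\PP
      [4,5] "built" : PP\(N\PP)
    [5,6] "saw" : (S\(S\N))\PP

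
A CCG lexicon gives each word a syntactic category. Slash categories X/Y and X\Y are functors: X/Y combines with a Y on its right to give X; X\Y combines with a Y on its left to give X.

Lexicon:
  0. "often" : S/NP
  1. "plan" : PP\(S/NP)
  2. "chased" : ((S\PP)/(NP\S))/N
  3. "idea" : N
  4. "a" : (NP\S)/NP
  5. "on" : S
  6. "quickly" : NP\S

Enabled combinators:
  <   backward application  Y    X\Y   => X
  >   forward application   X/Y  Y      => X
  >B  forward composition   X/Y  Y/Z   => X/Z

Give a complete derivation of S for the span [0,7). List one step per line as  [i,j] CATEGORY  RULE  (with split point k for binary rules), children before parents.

[0,1] S/NP  lex  "often"
[1,2] PP\(S/NP)  lex  "plan"
[0,2] PP  <  k=1
[2,3] ((S\PP)/(NP\S))/N  lex  "chased"
[3,4] N  lex  "idea"
[2,4] (S\PP)/(NP\S)  >  k=3
[4,5] (NP\S)/NP  lex  "a"
[5,6] S  lex  "on"
[6,7] NP\S  lex  "quickly"
[5,7] NP  <  k=6
[4,7] NP\S  >  k=5
[2,7] S\PP  >  k=4
[0,7] S  <  k=2

[0,7] S   <
  [0,2] PP   <
    [0,1] "often" : S/NP
    [1,2] "plan" : PP\(S/NP)
  [2,7] S\PP   >
    [2,4] (S\PP)/(NP\S)   >
      [2,3] "chased" : ((S\PP)/(NP\S))/N
      [3,4] "idea" : N
    [4,7] NP\S   >
      [4,5] "a" : (NP\S)/NP
      [5,7] NP   <
        [5,6] "on" : S
        [6,7] "quickly" : NP\S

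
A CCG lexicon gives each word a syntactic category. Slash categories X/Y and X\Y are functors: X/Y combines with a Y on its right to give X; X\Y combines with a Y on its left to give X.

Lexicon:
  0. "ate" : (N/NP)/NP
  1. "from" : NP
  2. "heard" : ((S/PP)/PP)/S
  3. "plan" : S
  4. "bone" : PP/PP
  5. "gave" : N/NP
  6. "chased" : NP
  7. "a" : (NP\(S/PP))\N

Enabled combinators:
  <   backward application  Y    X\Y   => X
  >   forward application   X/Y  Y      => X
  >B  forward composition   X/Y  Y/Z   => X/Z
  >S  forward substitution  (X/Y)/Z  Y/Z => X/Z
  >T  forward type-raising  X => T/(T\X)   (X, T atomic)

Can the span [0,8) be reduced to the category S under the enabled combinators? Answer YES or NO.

NO

(N/NP)/NP NP ((S/PP)/PP)/S S PP/PP N/NP NP (NP\(S/PP))\N
CKY chart[0,8] = {N, N/(NP\NP), N/(N\N), NP/(NP\N), PP/(PP\N), S/(S\N)}; S ∉ chart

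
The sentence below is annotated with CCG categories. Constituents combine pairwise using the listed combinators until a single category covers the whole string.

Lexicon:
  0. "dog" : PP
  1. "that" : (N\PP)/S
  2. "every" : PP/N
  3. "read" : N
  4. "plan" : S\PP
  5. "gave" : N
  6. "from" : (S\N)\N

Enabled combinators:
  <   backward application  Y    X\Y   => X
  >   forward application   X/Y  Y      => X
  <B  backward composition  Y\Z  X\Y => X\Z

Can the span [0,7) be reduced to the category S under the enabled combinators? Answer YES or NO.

[0,7] S   <
  [0,5] N   <
    [0,1] "dog" : PP
    [1,5] N\PP   >
      [1,2] "that" : (N\PP)/S
      [2,5] S   <
        [2,4] PP   >
          [2,3] "every" : PP/N
          [3,4] "read" : N
        [4,5] "plan" : S\PP
  [5,7] S\N   <
    [5,6] "gave" : N
    [6,7] "from" : (S\N)\N

YES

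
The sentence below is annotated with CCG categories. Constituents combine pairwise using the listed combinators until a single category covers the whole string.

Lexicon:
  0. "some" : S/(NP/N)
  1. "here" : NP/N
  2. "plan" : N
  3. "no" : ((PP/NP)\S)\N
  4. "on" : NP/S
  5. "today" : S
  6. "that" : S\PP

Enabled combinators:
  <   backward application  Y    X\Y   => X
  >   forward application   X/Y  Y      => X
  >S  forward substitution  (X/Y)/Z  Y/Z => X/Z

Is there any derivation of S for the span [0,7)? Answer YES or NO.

[0,7] S   <
  [0,6] PP   >
    [0,4] PP/NP   <
      [0,2] S   >
        [0,1] "some" : S/(NP/N)
        [1,2] "here" : NP/N
      [2,4] (PP/NP)\S   <
        [2,3] "plan" : N
        [3,4] "no" : ((PP/NP)\S)\N
    [4,6] NP   >
      [4,5] "on" : NP/S
      [5,6] "today" : S
  [6,7] "that" : S\PP

YES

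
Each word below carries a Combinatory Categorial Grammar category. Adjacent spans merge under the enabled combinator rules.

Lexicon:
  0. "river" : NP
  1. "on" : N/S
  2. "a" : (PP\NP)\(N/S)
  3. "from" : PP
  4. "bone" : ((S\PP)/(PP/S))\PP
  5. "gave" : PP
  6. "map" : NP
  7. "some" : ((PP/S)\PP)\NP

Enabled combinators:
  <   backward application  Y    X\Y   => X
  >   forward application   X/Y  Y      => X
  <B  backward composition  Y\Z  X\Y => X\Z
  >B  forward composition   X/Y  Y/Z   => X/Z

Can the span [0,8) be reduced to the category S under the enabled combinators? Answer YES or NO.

[0,8] S   <
  [0,3] PP   <
    [0,1] "river" : NP
    [1,3] PP\NP   <
      [1,2] "on" : N/S
      [2,3] "a" : (PP\NP)\(N/S)
  [3,8] S\PP   >
    [3,5] (S\PP)/(PP/S)   <
      [3,4] "from" : PP
      [4,5] "bone" : ((S\PP)/(PP/S))\PP
    [5,8] PP/S   <
      [5,6] "gave" : PP
      [6,8] (PP/S)\PP   <
        [6,7] "map" : NP
        [7,8] "some" : ((PP/S)\PP)\NP

YES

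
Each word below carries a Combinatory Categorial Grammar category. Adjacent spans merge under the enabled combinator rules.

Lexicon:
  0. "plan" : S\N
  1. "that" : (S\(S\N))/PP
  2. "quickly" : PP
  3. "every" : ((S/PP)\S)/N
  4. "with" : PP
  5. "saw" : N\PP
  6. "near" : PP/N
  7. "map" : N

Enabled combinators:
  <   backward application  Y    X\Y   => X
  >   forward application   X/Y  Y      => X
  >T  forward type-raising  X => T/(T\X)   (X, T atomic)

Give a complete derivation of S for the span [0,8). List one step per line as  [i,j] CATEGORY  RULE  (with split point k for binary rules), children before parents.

[0,8] S   >
  [0,6] S/PP   <
    [0,3] S   <
      [0,1] "plan" : S\N
      [1,3] S\(S\N)   >
        [1,2] "that" : (S\(S\N))/PP
        [2,3] "quickly" : PP
    [3,6] (S/PP)\S   >
      [3,4] "every" : ((S/PP)\S)/N
      [4,6] N   <
        [4,5] "with" : PP
        [5,6] "saw" : N\PP
  [6,8] PP   >
    [6,7] "near" : PP/N
    [7,8] "map" : N

[0,1] S\N  lex  "plan"
[1,2] (S\(S\N))/PP  lex  "that"
[2,3] PP  lex  "quickly"
[1,3] S\(S\N)  >  k=2
[0,3] S  <  k=1
[3,4] ((S/PP)\S)/N  lex  "every"
[4,5] PP  lex  "with"
[5,6] N\PP  lex  "saw"
[4,6] N  <  k=5
[3,6] (S/PP)\S  >  k=4
[0,6] S/PP  <  k=3
[6,7] PP/N  lex  "near"
[7,8] N  lex  "map"
[6,8] PP  >  k=7
[0,8] S  >  k=6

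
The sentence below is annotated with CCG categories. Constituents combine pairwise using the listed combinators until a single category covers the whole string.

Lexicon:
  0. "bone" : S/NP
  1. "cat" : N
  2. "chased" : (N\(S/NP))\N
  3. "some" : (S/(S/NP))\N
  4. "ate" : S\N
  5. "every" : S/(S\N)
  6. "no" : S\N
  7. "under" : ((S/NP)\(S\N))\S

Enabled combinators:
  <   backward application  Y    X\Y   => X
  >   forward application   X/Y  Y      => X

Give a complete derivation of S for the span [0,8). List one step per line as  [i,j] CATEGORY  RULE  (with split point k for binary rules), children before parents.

[0,8] S   >
  [0,4] S/(S/NP)   <
    [0,3] N   <
      [0,1] "bone" : S/NP
      [1,3] N\(S/NP)   <
        [1,2] "cat" : N
        [2,3] "chased" : (N\(S/NP))\N
    [3,4] "some" : (S/(S/NP))\N
  [4,8] S/NP   <
    [4,5] "ate" : S\N
    [5,8] (S/NP)\(S\N)   <
      [5,7] S   >
        [5,6] "every" : S/(S\N)
        [6,7] "no" : S\N
      [7,8] "under" : ((S/NP)\(S\N))\S

[0,1] S/NP  lex  "bone"
[1,2] N  lex  "cat"
[2,3] (N\(S/NP))\N  lex  "chased"
[1,3] N\(S/NP)  <  k=2
[0,3] N  <  k=1
[3,4] (S/(S/NP))\N  lex  "some"
[0,4] S/(S/NP)  <  k=3
[4,5] S\N  lex  "ate"
[5,6] S/(S\N)  lex  "every"
[6,7] S\N  lex  "no"
[5,7] S  >  k=6
[7,8] ((S/NP)\(S\N))\S  lex  "under"
[5,8] (S/NP)\(S\N)  <  k=7
[4,8] S/NP  <  k=5
[0,8] S  >  k=4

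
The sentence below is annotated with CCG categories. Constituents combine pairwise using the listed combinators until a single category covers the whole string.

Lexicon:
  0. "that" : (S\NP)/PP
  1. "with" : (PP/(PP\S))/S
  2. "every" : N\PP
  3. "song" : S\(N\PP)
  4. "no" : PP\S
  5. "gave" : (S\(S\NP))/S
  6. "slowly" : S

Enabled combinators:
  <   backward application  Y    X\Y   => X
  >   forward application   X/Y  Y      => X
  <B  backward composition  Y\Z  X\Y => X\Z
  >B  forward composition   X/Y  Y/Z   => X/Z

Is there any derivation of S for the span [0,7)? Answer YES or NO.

[0,7] S   <
  [0,5] S\NP   >
    [0,1] "that" : (S\NP)/PP
    [1,5] PP   >
      [1,4] PP/(PP\S)   >
        [1,2] "with" : (PP/(PP\S))/S
        [2,4] S   <
          [2,3] "every" : N\PP
          [3,4] "song" : S\(N\PP)
      [4,5] "no" : PP\S
  [5,7] S\(S\NP)   >
    [5,6] "gave" : (S\(S\NP))/S
    [6,7] "slowly" : S

YES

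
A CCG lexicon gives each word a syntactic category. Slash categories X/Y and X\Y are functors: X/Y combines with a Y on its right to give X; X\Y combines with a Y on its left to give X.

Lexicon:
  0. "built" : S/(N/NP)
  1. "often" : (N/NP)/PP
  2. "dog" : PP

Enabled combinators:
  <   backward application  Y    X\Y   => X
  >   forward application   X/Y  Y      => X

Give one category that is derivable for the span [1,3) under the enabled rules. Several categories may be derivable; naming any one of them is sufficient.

[0,3] S   >
  [0,1] "built" : S/(N/NP)
  [1,3] N/NP   >
    [1,2] "often" : (N/NP)/PP
    [2,3] "dog" : PP

N/NP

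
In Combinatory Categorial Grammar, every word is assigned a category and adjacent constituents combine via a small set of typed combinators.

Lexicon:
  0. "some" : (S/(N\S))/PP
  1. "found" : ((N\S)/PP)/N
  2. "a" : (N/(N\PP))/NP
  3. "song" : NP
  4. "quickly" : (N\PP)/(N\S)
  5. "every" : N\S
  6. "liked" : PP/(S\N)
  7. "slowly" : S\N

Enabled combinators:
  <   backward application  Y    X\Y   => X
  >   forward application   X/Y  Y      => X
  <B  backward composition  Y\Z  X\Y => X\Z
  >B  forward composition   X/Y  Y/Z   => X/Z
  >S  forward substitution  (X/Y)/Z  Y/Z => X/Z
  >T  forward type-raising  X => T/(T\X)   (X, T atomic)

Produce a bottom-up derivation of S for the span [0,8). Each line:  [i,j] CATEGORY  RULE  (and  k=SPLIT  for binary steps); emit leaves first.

[0,1] (S/(N\S))/PP  lex  "some"
[1,2] ((N\S)/PP)/N  lex  "found"
[2,3] (N/(N\PP))/NP  lex  "a"
[3,4] NP  lex  "song"
[2,4] N/(N\PP)  >  k=3
[4,5] (N\PP)/(N\S)  lex  "quickly"
[5,6] N\S  lex  "every"
[4,6] N\PP  >  k=5
[2,6] N  >  k=4
[1,6] (N\S)/PP  >  k=2
[0,6] S/PP  >S  k=1
[6,7] PP/(S\N)  lex  "liked"
[7,8] S\N  lex  "slowly"
[6,8] PP  >  k=7
[0,8] S  >  k=6

[0,8] S   >
  [0,6] S/PP   >S
    [0,1] "some" : (S/(N\S))/PP
    [1,6] (N\S)/PP   >
      [1,2] "found" : ((N\S)/PP)/N
      [2,6] N   >
        [2,4] N/(N\PP)   >
          [2,3] "a" : (N/(N\PP))/NP
          [3,4] "song" : NP
        [4,6] N\PP   >
          [4,5] "quickly" : (N\PP)/(N\S)
          [5,6] "every" : N\S
  [6,8] PP   >
    [6,7] "liked" : PP/(S\N)
    [7,8] "slowly" : S\N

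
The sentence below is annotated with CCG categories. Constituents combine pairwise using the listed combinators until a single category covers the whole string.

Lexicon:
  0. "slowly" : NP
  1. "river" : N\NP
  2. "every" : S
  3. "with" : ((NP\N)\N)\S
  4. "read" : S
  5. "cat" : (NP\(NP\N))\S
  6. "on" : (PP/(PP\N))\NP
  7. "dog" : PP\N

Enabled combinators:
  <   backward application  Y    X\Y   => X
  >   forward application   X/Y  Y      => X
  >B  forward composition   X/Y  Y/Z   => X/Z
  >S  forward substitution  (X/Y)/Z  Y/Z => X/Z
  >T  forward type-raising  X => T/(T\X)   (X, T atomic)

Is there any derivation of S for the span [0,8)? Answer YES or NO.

NO

NP N\NP S ((NP\N)\N)\S S (NP\(NP\N))\S (PP/(PP\N))\NP PP\N
CKY chart[0,8] = {N/(N\PP), NP/(NP\PP), PP, PP/(PP\PP), S/(S\PP)}; S ∉ chart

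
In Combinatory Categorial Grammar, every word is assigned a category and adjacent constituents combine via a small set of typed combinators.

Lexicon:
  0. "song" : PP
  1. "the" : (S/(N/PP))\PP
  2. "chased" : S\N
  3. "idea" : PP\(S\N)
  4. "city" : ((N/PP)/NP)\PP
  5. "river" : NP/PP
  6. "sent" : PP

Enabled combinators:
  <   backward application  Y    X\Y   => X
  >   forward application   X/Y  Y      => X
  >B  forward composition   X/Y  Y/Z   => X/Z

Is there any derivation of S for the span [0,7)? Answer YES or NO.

YES

[0,7] S   >
  [0,5] S/NP   >B
    [0,2] S/(N/PP)   <
      [0,1] "song" : PP
      [1,2] "the" : (S/(N/PP))\PP
    [2,5] (N/PP)/NP   <
      [2,4] PP   <
        [2,3] "chased" : S\N
        [3,4] "idea" : PP\(S\N)
      [4,5] "city" : ((N/PP)/NP)\PP
  [5,7] NP   >
    [5,6] "river" : NP/PP
    [6,7] "sent" : PP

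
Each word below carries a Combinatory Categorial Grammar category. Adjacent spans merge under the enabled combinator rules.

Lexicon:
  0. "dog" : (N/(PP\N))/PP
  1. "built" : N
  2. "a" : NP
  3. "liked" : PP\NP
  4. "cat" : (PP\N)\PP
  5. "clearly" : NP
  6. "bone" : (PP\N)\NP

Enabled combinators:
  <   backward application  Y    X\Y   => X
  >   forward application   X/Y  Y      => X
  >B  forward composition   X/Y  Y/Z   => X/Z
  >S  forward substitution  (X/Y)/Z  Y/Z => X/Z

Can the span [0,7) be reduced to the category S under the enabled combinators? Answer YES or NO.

(N/(PP\N))/PP N NP PP\NP (PP\N)\PP NP (PP\N)\NP
CKY chart[0,7] = {N}; S ∉ chart

NO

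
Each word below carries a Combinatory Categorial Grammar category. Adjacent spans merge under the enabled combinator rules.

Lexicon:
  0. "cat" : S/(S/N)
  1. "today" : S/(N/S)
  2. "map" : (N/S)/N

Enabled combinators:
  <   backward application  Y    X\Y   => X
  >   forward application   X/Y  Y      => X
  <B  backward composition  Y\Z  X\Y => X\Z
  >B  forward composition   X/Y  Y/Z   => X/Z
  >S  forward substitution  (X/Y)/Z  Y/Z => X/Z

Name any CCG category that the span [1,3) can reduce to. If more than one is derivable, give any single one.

[0,3] S   >
  [0,1] "cat" : S/(S/N)
  [1,3] S/N   >B
    [1,2] "today" : S/(N/S)
    [2,3] "map" : (N/S)/N

S/N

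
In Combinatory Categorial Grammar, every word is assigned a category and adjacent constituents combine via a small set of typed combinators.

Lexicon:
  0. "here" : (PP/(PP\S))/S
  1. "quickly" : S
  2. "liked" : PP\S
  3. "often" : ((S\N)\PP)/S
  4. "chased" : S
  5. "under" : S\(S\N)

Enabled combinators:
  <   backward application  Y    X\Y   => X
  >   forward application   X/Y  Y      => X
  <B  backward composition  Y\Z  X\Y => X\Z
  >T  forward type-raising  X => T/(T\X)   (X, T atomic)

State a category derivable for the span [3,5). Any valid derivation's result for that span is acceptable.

(S\N)\PP

[0,6] S   <
  [0,3] PP   >
    [0,2] PP/(PP\S)   >
      [0,1] "here" : (PP/(PP\S))/S
      [1,2] "quickly" : S
    [2,3] "liked" : PP\S
  [3,6] S\PP   <B
    [3,5] (S\N)\PP   >
      [3,4] "often" : ((S\N)\PP)/S
      [4,5] "chased" : S
    [5,6] "under" : S\(S\N)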